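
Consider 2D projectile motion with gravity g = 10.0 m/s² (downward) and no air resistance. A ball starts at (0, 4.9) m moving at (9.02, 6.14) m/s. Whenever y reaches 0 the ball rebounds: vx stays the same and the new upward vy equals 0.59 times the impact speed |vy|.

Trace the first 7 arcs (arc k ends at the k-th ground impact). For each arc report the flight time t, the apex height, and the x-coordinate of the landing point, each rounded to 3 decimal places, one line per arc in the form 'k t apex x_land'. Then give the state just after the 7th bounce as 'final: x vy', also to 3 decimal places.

Arc 1: start y=4.900, vy=6.140 → t=1.779, apex=6.785, x_land=16.046, impact vy=-11.649
  bounce: vy ← 0.59·11.649 = 6.873
Arc 2: start y=0.000, vy=6.873 → t=1.375, apex=2.362, x_land=28.444, impact vy=-6.873
  bounce: vy ← 0.59·6.873 = 4.055
Arc 3: start y=0.000, vy=4.055 → t=0.811, apex=0.822, x_land=35.760, impact vy=-4.055
  bounce: vy ← 0.59·4.055 = 2.392
Arc 4: start y=0.000, vy=2.392 → t=0.478, apex=0.286, x_land=40.076, impact vy=-2.392
  bounce: vy ← 0.59·2.392 = 1.412
Arc 5: start y=0.000, vy=1.412 → t=0.282, apex=0.100, x_land=42.622, impact vy=-1.412
  bounce: vy ← 0.59·1.412 = 0.833
Arc 6: start y=0.000, vy=0.833 → t=0.167, apex=0.035, x_land=44.125, impact vy=-0.833
  bounce: vy ← 0.59·0.833 = 0.491
Arc 7: start y=0.000, vy=0.491 → t=0.098, apex=0.012, x_land=45.011, impact vy=-0.491
  bounce: vy ← 0.59·0.491 = 0.290

1 1.779 6.785 16.046
2 1.375 2.362 28.444
3 0.811 0.822 35.760
4 0.478 0.286 40.076
5 0.282 0.100 42.622
6 0.167 0.035 44.125
7 0.098 0.012 45.011
final: 45.011 0.290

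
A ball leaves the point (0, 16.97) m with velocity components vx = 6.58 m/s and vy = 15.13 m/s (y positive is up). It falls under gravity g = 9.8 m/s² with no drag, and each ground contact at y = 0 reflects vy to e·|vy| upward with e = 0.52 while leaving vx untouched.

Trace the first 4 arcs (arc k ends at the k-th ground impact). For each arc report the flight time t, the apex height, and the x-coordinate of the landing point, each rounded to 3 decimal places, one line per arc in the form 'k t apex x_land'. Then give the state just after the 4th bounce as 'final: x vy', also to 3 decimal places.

Arc 1: start y=16.970, vy=15.130 → t=3.962, apex=28.649, x_land=26.069, impact vy=-23.697
  bounce: vy ← 0.52·23.697 = 12.322
Arc 2: start y=0.000, vy=12.322 → t=2.515, apex=7.747, x_land=42.616, impact vy=-12.322
  bounce: vy ← 0.52·12.322 = 6.408
Arc 3: start y=0.000, vy=6.408 → t=1.308, apex=2.095, x_land=51.221, impact vy=-6.408
  bounce: vy ← 0.52·6.408 = 3.332
Arc 4: start y=0.000, vy=3.332 → t=0.680, apex=0.566, x_land=55.695, impact vy=-3.332
  bounce: vy ← 0.52·3.332 = 1.733

1 3.962 28.649 26.069
2 2.515 7.747 42.616
3 1.308 2.095 51.221
4 0.680 0.566 55.695
final: 55.695 1.733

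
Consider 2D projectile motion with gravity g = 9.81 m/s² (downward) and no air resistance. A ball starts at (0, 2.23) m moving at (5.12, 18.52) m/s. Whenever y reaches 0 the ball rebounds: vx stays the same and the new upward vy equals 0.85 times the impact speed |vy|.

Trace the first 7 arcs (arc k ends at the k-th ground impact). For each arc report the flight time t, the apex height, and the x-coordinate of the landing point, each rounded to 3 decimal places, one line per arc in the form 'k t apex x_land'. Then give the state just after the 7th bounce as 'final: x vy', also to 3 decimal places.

1 3.893 19.712 19.930
2 3.408 14.242 37.378
3 2.897 10.290 52.210
4 2.462 7.434 64.816
5 2.093 5.371 75.532
6 1.779 3.881 84.640
7 1.512 2.804 92.382
final: 92.382 6.304

Arc 1: start y=2.230, vy=18.520 → t=3.893, apex=19.712, x_land=19.930, impact vy=-19.666
  bounce: vy ← 0.85·19.666 = 16.716
Arc 2: start y=0.000, vy=16.716 → t=3.408, apex=14.242, x_land=37.378, impact vy=-16.716
  bounce: vy ← 0.85·16.716 = 14.209
Arc 3: start y=0.000, vy=14.209 → t=2.897, apex=10.290, x_land=52.210, impact vy=-14.209
  bounce: vy ← 0.85·14.209 = 12.077
Arc 4: start y=0.000, vy=12.077 → t=2.462, apex=7.434, x_land=64.816, impact vy=-12.077
  bounce: vy ← 0.85·12.077 = 10.266
Arc 5: start y=0.000, vy=10.266 → t=2.093, apex=5.371, x_land=75.532, impact vy=-10.266
  bounce: vy ← 0.85·10.266 = 8.726
Arc 6: start y=0.000, vy=8.726 → t=1.779, apex=3.881, x_land=84.640, impact vy=-8.726
  bounce: vy ← 0.85·8.726 = 7.417
Arc 7: start y=0.000, vy=7.417 → t=1.512, apex=2.804, x_land=92.382, impact vy=-7.417
  bounce: vy ← 0.85·7.417 = 6.304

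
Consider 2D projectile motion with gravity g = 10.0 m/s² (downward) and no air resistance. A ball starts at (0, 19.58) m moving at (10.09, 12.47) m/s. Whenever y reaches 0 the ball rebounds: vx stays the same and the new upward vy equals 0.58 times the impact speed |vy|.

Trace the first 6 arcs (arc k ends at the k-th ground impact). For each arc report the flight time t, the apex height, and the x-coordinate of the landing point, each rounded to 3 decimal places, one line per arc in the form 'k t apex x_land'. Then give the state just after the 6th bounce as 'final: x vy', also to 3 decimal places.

Arc 1: start y=19.580, vy=12.470 → t=3.586, apex=27.355, x_land=36.183, impact vy=-23.390
  bounce: vy ← 0.58·23.390 = 13.566
Arc 2: start y=0.000, vy=13.566 → t=2.713, apex=9.202, x_land=63.560, impact vy=-13.566
  bounce: vy ← 0.58·13.566 = 7.868
Arc 3: start y=0.000, vy=7.868 → t=1.574, apex=3.096, x_land=79.438, impact vy=-7.868
  bounce: vy ← 0.58·7.868 = 4.564
Arc 4: start y=0.000, vy=4.564 → t=0.913, apex=1.041, x_land=88.648, impact vy=-4.564
  bounce: vy ← 0.58·4.564 = 2.647
Arc 5: start y=0.000, vy=2.647 → t=0.529, apex=0.350, x_land=93.989, impact vy=-2.647
  bounce: vy ← 0.58·2.647 = 1.535
Arc 6: start y=0.000, vy=1.535 → t=0.307, apex=0.118, x_land=97.087, impact vy=-1.535
  bounce: vy ← 0.58·1.535 = 0.890

1 3.586 27.355 36.183
2 2.713 9.202 63.560
3 1.574 3.096 79.438
4 0.913 1.041 88.648
5 0.529 0.350 93.989
6 0.307 0.118 97.087
final: 97.087 0.890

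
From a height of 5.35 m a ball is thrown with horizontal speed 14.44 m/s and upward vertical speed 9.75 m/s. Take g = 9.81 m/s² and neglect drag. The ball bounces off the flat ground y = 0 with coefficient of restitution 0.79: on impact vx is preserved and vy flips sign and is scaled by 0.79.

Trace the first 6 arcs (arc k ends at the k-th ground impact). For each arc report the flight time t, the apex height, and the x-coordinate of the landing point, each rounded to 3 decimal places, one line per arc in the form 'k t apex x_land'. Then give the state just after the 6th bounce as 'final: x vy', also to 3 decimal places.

1 2.436 10.195 35.170
2 2.278 6.363 68.063
3 1.800 3.971 94.048
4 1.422 2.478 114.577
5 1.123 1.547 130.794
6 0.887 0.965 143.606
final: 143.606 3.438

Arc 1: start y=5.350, vy=9.750 → t=2.436, apex=10.195, x_land=35.170, impact vy=-14.143
  bounce: vy ← 0.79·14.143 = 11.173
Arc 2: start y=0.000, vy=11.173 → t=2.278, apex=6.363, x_land=68.063, impact vy=-11.173
  bounce: vy ← 0.79·11.173 = 8.827
Arc 3: start y=0.000, vy=8.827 → t=1.800, apex=3.971, x_land=94.048, impact vy=-8.827
  bounce: vy ← 0.79·8.827 = 6.973
Arc 4: start y=0.000, vy=6.973 → t=1.422, apex=2.478, x_land=114.577, impact vy=-6.973
  bounce: vy ← 0.79·6.973 = 5.509
Arc 5: start y=0.000, vy=5.509 → t=1.123, apex=1.547, x_land=130.794, impact vy=-5.509
  bounce: vy ← 0.79·5.509 = 4.352
Arc 6: start y=0.000, vy=4.352 → t=0.887, apex=0.965, x_land=143.606, impact vy=-4.352
  bounce: vy ← 0.79·4.352 = 3.438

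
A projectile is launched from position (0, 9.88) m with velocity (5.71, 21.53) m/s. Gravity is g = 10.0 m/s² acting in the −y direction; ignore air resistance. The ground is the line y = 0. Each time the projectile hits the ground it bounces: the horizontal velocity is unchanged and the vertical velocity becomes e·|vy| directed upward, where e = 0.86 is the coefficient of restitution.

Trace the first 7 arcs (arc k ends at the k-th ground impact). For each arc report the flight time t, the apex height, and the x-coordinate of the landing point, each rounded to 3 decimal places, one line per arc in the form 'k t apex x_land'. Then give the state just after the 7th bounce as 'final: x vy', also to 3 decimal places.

Arc 1: start y=9.880, vy=21.530 → t=4.724, apex=33.057, x_land=26.976, impact vy=-25.713
  bounce: vy ← 0.86·25.713 = 22.113
Arc 2: start y=0.000, vy=22.113 → t=4.423, apex=24.449, x_land=52.228, impact vy=-22.113
  bounce: vy ← 0.86·22.113 = 19.017
Arc 3: start y=0.000, vy=19.017 → t=3.803, apex=18.082, x_land=73.946, impact vy=-19.017
  bounce: vy ← 0.86·19.017 = 16.355
Arc 4: start y=0.000, vy=16.355 → t=3.271, apex=13.374, x_land=92.623, impact vy=-16.355
  bounce: vy ← 0.86·16.355 = 14.065
Arc 5: start y=0.000, vy=14.065 → t=2.813, apex=9.891, x_land=108.685, impact vy=-14.065
  bounce: vy ← 0.86·14.065 = 12.096
Arc 6: start y=0.000, vy=12.096 → t=2.419, apex=7.316, x_land=122.499, impact vy=-12.096
  bounce: vy ← 0.86·12.096 = 10.402
Arc 7: start y=0.000, vy=10.402 → t=2.080, apex=5.411, x_land=134.379, impact vy=-10.402
  bounce: vy ← 0.86·10.402 = 8.946

1 4.724 33.057 26.976
2 4.423 24.449 52.228
3 3.803 18.082 73.946
4 3.271 13.374 92.623
5 2.813 9.891 108.685
6 2.419 7.316 122.499
7 2.080 5.411 134.379
final: 134.379 8.946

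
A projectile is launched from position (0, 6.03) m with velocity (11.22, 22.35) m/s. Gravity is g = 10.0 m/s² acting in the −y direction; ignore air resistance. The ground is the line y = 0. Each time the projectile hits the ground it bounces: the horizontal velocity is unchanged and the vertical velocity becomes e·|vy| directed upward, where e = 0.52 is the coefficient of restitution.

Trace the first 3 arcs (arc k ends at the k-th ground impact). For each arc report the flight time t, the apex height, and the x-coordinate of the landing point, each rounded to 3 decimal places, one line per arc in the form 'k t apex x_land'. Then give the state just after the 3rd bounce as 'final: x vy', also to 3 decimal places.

Arc 1: start y=6.030, vy=22.350 → t=4.725, apex=31.006, x_land=53.017, impact vy=-24.902
  bounce: vy ← 0.52·24.902 = 12.949
Arc 2: start y=0.000, vy=12.949 → t=2.590, apex=8.384, x_land=82.075, impact vy=-12.949
  bounce: vy ← 0.52·12.949 = 6.734
Arc 3: start y=0.000, vy=6.734 → t=1.347, apex=2.267, x_land=97.185, impact vy=-6.734
  bounce: vy ← 0.52·6.734 = 3.501

1 4.725 31.006 53.017
2 2.590 8.384 82.075
3 1.347 2.267 97.185
final: 97.185 3.501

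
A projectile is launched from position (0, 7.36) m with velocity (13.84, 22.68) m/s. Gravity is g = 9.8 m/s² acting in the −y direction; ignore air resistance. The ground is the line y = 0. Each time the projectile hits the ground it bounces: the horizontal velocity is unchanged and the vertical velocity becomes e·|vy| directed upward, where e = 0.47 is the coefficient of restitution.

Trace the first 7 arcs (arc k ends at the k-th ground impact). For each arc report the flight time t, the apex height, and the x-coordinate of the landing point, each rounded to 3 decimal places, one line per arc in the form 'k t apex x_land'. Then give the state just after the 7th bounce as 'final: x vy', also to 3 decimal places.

Arc 1: start y=7.360, vy=22.680 → t=4.933, apex=33.604, x_land=68.273, impact vy=-25.664
  bounce: vy ← 0.47·25.664 = 12.062
Arc 2: start y=0.000, vy=12.062 → t=2.462, apex=7.423, x_land=102.343, impact vy=-12.062
  bounce: vy ← 0.47·12.062 = 5.669
Arc 3: start y=0.000, vy=5.669 → t=1.157, apex=1.640, x_land=118.355, impact vy=-5.669
  bounce: vy ← 0.47·5.669 = 2.665
Arc 4: start y=0.000, vy=2.665 → t=0.544, apex=0.362, x_land=125.881, impact vy=-2.665
  bounce: vy ← 0.47·2.665 = 1.252
Arc 5: start y=0.000, vy=1.252 → t=0.256, apex=0.080, x_land=129.418, impact vy=-1.252
  bounce: vy ← 0.47·1.252 = 0.589
Arc 6: start y=0.000, vy=0.589 → t=0.120, apex=0.018, x_land=131.081, impact vy=-0.589
  bounce: vy ← 0.47·0.589 = 0.277
Arc 7: start y=0.000, vy=0.277 → t=0.056, apex=0.004, x_land=131.862, impact vy=-0.277
  bounce: vy ← 0.47·0.277 = 0.130

1 4.933 33.604 68.273
2 2.462 7.423 102.343
3 1.157 1.640 118.355
4 0.544 0.362 125.881
5 0.256 0.080 129.418
6 0.120 0.018 131.081
7 0.056 0.004 131.862
final: 131.862 0.130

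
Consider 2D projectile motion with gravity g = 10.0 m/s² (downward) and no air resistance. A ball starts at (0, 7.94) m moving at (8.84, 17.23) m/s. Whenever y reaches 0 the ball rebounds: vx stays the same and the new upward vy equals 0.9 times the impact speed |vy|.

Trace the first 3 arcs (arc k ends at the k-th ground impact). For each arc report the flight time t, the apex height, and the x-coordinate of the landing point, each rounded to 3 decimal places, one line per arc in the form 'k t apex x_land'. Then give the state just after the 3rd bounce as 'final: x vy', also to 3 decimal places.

1 3.858 22.784 34.102
2 3.842 18.455 68.068
3 3.458 14.948 98.638
final: 98.638 15.562

Arc 1: start y=7.940, vy=17.230 → t=3.858, apex=22.784, x_land=34.102, impact vy=-21.346
  bounce: vy ← 0.9·21.346 = 19.212
Arc 2: start y=0.000, vy=19.212 → t=3.842, apex=18.455, x_land=68.068, impact vy=-19.212
  bounce: vy ← 0.9·19.212 = 17.291
Arc 3: start y=0.000, vy=17.291 → t=3.458, apex=14.948, x_land=98.638, impact vy=-17.291
  bounce: vy ← 0.9·17.291 = 15.562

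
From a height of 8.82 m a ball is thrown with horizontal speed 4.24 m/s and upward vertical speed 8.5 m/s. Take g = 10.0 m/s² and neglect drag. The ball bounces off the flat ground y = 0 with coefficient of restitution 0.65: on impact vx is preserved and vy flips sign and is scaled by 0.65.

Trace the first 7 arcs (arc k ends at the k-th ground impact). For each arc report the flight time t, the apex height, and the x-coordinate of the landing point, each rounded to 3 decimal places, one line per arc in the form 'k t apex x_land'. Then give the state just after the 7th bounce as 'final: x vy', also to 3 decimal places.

Arc 1: start y=8.820, vy=8.500 → t=2.427, apex=12.433, x_land=10.290, impact vy=-15.769
  bounce: vy ← 0.65·15.769 = 10.250
Arc 2: start y=0.000, vy=10.250 → t=2.050, apex=5.253, x_land=18.982, impact vy=-10.250
  bounce: vy ← 0.65·10.250 = 6.662
Arc 3: start y=0.000, vy=6.662 → t=1.332, apex=2.219, x_land=24.631, impact vy=-6.662
  bounce: vy ← 0.65·6.662 = 4.330
Arc 4: start y=0.000, vy=4.330 → t=0.866, apex=0.938, x_land=28.303, impact vy=-4.330
  bounce: vy ← 0.65·4.330 = 2.815
Arc 5: start y=0.000, vy=2.815 → t=0.563, apex=0.396, x_land=30.690, impact vy=-2.815
  bounce: vy ← 0.65·2.815 = 1.830
Arc 6: start y=0.000, vy=1.830 → t=0.366, apex=0.167, x_land=32.242, impact vy=-1.830
  bounce: vy ← 0.65·1.830 = 1.189
Arc 7: start y=0.000, vy=1.189 → t=0.238, apex=0.071, x_land=33.250, impact vy=-1.189
  bounce: vy ← 0.65·1.189 = 0.773

1 2.427 12.433 10.290
2 2.050 5.253 18.982
3 1.332 2.219 24.631
4 0.866 0.938 28.303
5 0.563 0.396 30.690
6 0.366 0.167 32.242
7 0.238 0.071 33.250
final: 33.250 0.773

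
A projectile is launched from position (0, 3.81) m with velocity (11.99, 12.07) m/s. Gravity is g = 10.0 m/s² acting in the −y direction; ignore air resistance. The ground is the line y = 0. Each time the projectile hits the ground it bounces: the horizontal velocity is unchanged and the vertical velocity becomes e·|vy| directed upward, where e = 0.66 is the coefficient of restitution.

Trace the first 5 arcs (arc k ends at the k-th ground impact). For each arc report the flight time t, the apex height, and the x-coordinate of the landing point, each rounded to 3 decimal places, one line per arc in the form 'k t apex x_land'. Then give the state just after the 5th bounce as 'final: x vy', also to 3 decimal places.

Arc 1: start y=3.810, vy=12.070 → t=2.697, apex=11.094, x_land=32.332, impact vy=-14.896
  bounce: vy ← 0.66·14.896 = 9.831
Arc 2: start y=0.000, vy=9.831 → t=1.966, apex=4.833, x_land=55.907, impact vy=-9.831
  bounce: vy ← 0.66·9.831 = 6.489
Arc 3: start y=0.000, vy=6.489 → t=1.298, apex=2.105, x_land=71.467, impact vy=-6.489
  bounce: vy ← 0.66·6.489 = 4.282
Arc 4: start y=0.000, vy=4.282 → t=0.856, apex=0.917, x_land=81.736, impact vy=-4.282
  bounce: vy ← 0.66·4.282 = 2.826
Arc 5: start y=0.000, vy=2.826 → t=0.565, apex=0.399, x_land=88.514, impact vy=-2.826
  bounce: vy ← 0.66·2.826 = 1.865

1 2.697 11.094 32.332
2 1.966 4.833 55.907
3 1.298 2.105 71.467
4 0.856 0.917 81.736
5 0.565 0.399 88.514
final: 88.514 1.865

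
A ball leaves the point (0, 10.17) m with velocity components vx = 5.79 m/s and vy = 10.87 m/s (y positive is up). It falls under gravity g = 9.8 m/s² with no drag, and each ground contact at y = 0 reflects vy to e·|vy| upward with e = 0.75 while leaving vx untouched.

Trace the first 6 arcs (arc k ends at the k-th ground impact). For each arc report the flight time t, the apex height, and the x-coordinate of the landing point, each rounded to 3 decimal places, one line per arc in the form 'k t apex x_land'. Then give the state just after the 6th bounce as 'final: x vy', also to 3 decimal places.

Arc 1: start y=10.170, vy=10.870 → t=2.927, apex=16.198, x_land=16.949, impact vy=-17.818
  bounce: vy ← 0.75·17.818 = 13.364
Arc 2: start y=0.000, vy=13.364 → t=2.727, apex=9.112, x_land=32.740, impact vy=-13.364
  bounce: vy ← 0.75·13.364 = 10.023
Arc 3: start y=0.000, vy=10.023 → t=2.045, apex=5.125, x_land=44.584, impact vy=-10.023
  bounce: vy ← 0.75·10.023 = 7.517
Arc 4: start y=0.000, vy=7.517 → t=1.534, apex=2.883, x_land=53.466, impact vy=-7.517
  bounce: vy ← 0.75·7.517 = 5.638
Arc 5: start y=0.000, vy=5.638 → t=1.151, apex=1.622, x_land=60.128, impact vy=-5.638
  bounce: vy ← 0.75·5.638 = 4.228
Arc 6: start y=0.000, vy=4.228 → t=0.863, apex=0.912, x_land=65.124, impact vy=-4.228
  bounce: vy ← 0.75·4.228 = 3.171

1 2.927 16.198 16.949
2 2.727 9.112 32.740
3 2.045 5.125 44.584
4 1.534 2.883 53.466
5 1.151 1.622 60.128
6 0.863 0.912 65.124
final: 65.124 3.171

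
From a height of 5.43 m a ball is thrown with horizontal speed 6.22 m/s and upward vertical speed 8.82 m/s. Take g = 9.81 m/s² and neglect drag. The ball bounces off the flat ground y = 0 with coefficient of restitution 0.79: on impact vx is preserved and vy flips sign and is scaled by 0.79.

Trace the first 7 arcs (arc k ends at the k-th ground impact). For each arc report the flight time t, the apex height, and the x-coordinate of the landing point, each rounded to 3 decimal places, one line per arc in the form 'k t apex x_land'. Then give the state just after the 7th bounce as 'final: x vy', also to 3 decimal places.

Arc 1: start y=5.430, vy=8.820 → t=2.283, apex=9.395, x_land=14.201, impact vy=-13.577
  bounce: vy ← 0.79·13.577 = 10.726
Arc 2: start y=0.000, vy=10.726 → t=2.187, apex=5.863, x_land=27.802, impact vy=-10.726
  bounce: vy ← 0.79·10.726 = 8.473
Arc 3: start y=0.000, vy=8.473 → t=1.727, apex=3.659, x_land=38.547, impact vy=-8.473
  bounce: vy ← 0.79·8.473 = 6.694
Arc 4: start y=0.000, vy=6.694 → t=1.365, apex=2.284, x_land=47.035, impact vy=-6.694
  bounce: vy ← 0.79·6.694 = 5.288
Arc 5: start y=0.000, vy=5.288 → t=1.078, apex=1.425, x_land=53.741, impact vy=-5.288
  bounce: vy ← 0.79·5.288 = 4.178
Arc 6: start y=0.000, vy=4.178 → t=0.852, apex=0.890, x_land=59.039, impact vy=-4.178
  bounce: vy ← 0.79·4.178 = 3.300
Arc 7: start y=0.000, vy=3.300 → t=0.673, apex=0.555, x_land=63.224, impact vy=-3.300
  bounce: vy ← 0.79·3.300 = 2.607

1 2.283 9.395 14.201
2 2.187 5.863 27.802
3 1.727 3.659 38.547
4 1.365 2.284 47.035
5 1.078 1.425 53.741
6 0.852 0.890 59.039
7 0.673 0.555 63.224
final: 63.224 2.607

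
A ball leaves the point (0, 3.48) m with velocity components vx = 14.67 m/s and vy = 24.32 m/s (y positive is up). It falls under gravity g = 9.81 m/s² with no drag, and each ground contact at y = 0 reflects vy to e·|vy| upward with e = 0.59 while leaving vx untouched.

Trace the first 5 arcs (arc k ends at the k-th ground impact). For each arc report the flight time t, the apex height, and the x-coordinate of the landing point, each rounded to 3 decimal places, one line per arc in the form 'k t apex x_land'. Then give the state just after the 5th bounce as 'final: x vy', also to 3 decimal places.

1 5.097 33.626 74.779
2 3.090 11.705 120.103
3 1.823 4.075 146.844
4 1.075 1.418 162.621
5 0.635 0.494 171.930
final: 171.930 1.836

Arc 1: start y=3.480, vy=24.320 → t=5.097, apex=33.626, x_land=74.779, impact vy=-25.685
  bounce: vy ← 0.59·25.685 = 15.154
Arc 2: start y=0.000, vy=15.154 → t=3.090, apex=11.705, x_land=120.103, impact vy=-15.154
  bounce: vy ← 0.59·15.154 = 8.941
Arc 3: start y=0.000, vy=8.941 → t=1.823, apex=4.075, x_land=146.844, impact vy=-8.941
  bounce: vy ← 0.59·8.941 = 5.275
Arc 4: start y=0.000, vy=5.275 → t=1.075, apex=1.418, x_land=162.621, impact vy=-5.275
  bounce: vy ← 0.59·5.275 = 3.112
Arc 5: start y=0.000, vy=3.112 → t=0.635, apex=0.494, x_land=171.930, impact vy=-3.112
  bounce: vy ← 0.59·3.112 = 1.836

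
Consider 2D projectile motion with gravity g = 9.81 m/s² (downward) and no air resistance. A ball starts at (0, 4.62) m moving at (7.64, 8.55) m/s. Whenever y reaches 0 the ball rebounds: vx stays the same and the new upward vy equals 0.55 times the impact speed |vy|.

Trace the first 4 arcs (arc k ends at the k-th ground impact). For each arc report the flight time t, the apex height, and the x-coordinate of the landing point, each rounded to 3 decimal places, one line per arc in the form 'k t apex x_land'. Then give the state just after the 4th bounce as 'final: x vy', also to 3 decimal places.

1 2.176 8.346 16.624
2 1.435 2.525 27.587
3 0.789 0.764 33.616
4 0.434 0.231 36.932
final: 36.932 1.171

Arc 1: start y=4.620, vy=8.550 → t=2.176, apex=8.346, x_land=16.624, impact vy=-12.796
  bounce: vy ← 0.55·12.796 = 7.038
Arc 2: start y=0.000, vy=7.038 → t=1.435, apex=2.525, x_land=27.587, impact vy=-7.038
  bounce: vy ← 0.55·7.038 = 3.871
Arc 3: start y=0.000, vy=3.871 → t=0.789, apex=0.764, x_land=33.616, impact vy=-3.871
  bounce: vy ← 0.55·3.871 = 2.129
Arc 4: start y=0.000, vy=2.129 → t=0.434, apex=0.231, x_land=36.932, impact vy=-2.129
  bounce: vy ← 0.55·2.129 = 1.171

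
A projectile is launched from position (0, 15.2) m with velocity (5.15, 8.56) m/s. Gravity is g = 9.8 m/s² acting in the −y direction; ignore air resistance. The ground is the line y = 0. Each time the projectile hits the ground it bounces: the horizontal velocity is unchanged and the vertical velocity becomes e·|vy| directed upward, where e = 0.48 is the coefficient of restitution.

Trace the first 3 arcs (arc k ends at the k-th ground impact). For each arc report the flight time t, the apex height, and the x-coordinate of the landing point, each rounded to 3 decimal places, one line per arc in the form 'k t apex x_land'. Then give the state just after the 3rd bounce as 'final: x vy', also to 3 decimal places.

1 2.839 18.938 14.623
2 1.887 4.363 24.343
3 0.906 1.005 29.008
final: 29.008 2.131

Arc 1: start y=15.200, vy=8.560 → t=2.839, apex=18.938, x_land=14.623, impact vy=-19.266
  bounce: vy ← 0.48·19.266 = 9.248
Arc 2: start y=0.000, vy=9.248 → t=1.887, apex=4.363, x_land=24.343, impact vy=-9.248
  bounce: vy ← 0.48·9.248 = 4.439
Arc 3: start y=0.000, vy=4.439 → t=0.906, apex=1.005, x_land=29.008, impact vy=-4.439
  bounce: vy ← 0.48·4.439 = 2.131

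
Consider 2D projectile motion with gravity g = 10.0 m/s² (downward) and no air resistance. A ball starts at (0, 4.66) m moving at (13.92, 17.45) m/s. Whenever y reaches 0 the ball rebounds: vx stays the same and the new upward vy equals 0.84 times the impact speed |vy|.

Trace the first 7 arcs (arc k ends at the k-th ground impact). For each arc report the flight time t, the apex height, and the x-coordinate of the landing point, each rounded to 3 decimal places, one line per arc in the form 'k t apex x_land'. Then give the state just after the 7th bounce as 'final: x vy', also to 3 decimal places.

Arc 1: start y=4.660, vy=17.450 → t=3.739, apex=19.885, x_land=52.050, impact vy=-19.942
  bounce: vy ← 0.84·19.942 = 16.752
Arc 2: start y=0.000, vy=16.752 → t=3.350, apex=14.031, x_land=98.687, impact vy=-16.752
  bounce: vy ← 0.84·16.752 = 14.071
Arc 3: start y=0.000, vy=14.071 → t=2.814, apex=9.900, x_land=137.862, impact vy=-14.071
  bounce: vy ← 0.84·14.071 = 11.820
Arc 4: start y=0.000, vy=11.820 → t=2.364, apex=6.986, x_land=170.769, impact vy=-11.820
  bounce: vy ← 0.84·11.820 = 9.929
Arc 5: start y=0.000, vy=9.929 → t=1.986, apex=4.929, x_land=198.410, impact vy=-9.929
  bounce: vy ← 0.84·9.929 = 8.340
Arc 6: start y=0.000, vy=8.340 → t=1.668, apex=3.478, x_land=221.629, impact vy=-8.340
  bounce: vy ← 0.84·8.340 = 7.006
Arc 7: start y=0.000, vy=7.006 → t=1.401, apex=2.454, x_land=241.134, impact vy=-7.006
  bounce: vy ← 0.84·7.006 = 5.885

1 3.739 19.885 52.050
2 3.350 14.031 98.687
3 2.814 9.900 137.862
4 2.364 6.986 170.769
5 1.986 4.929 198.410
6 1.668 3.478 221.629
7 1.401 2.454 241.134
final: 241.134 5.885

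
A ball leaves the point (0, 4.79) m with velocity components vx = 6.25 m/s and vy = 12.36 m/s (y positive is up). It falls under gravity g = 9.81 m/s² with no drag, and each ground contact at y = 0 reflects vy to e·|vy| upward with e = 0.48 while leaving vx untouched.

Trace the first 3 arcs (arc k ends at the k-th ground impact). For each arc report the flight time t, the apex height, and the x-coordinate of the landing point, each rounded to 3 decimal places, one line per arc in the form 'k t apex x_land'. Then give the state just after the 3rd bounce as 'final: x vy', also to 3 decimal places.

1 2.861 12.576 17.882
2 1.537 2.898 27.490
3 0.738 0.668 32.102
final: 32.102 1.737

Arc 1: start y=4.790, vy=12.360 → t=2.861, apex=12.576, x_land=17.882, impact vy=-15.708
  bounce: vy ← 0.48·15.708 = 7.540
Arc 2: start y=0.000, vy=7.540 → t=1.537, apex=2.898, x_land=27.490, impact vy=-7.540
  bounce: vy ← 0.48·7.540 = 3.619
Arc 3: start y=0.000, vy=3.619 → t=0.738, apex=0.668, x_land=32.102, impact vy=-3.619
  bounce: vy ← 0.48·3.619 = 1.737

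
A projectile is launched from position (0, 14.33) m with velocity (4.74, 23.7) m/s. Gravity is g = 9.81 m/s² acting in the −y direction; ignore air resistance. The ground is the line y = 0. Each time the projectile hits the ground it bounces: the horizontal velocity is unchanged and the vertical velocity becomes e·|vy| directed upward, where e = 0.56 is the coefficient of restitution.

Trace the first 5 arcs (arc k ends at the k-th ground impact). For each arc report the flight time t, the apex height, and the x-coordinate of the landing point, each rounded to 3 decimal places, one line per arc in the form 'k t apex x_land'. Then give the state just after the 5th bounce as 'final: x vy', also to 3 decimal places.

Arc 1: start y=14.330, vy=23.700 → t=5.375, apex=42.958, x_land=25.479, impact vy=-29.032
  bounce: vy ← 0.56·29.032 = 16.258
Arc 2: start y=0.000, vy=16.258 → t=3.315, apex=13.472, x_land=41.190, impact vy=-16.258
  bounce: vy ← 0.56·16.258 = 9.104
Arc 3: start y=0.000, vy=9.104 → t=1.856, apex=4.225, x_land=49.988, impact vy=-9.104
  bounce: vy ← 0.56·9.104 = 5.098
Arc 4: start y=0.000, vy=5.098 → t=1.039, apex=1.325, x_land=54.915, impact vy=-5.098
  bounce: vy ← 0.56·5.098 = 2.855
Arc 5: start y=0.000, vy=2.855 → t=0.582, apex=0.415, x_land=57.674, impact vy=-2.855
  bounce: vy ← 0.56·2.855 = 1.599

1 5.375 42.958 25.479
2 3.315 13.472 41.190
3 1.856 4.225 49.988
4 1.039 1.325 54.915
5 0.582 0.415 57.674
final: 57.674 1.599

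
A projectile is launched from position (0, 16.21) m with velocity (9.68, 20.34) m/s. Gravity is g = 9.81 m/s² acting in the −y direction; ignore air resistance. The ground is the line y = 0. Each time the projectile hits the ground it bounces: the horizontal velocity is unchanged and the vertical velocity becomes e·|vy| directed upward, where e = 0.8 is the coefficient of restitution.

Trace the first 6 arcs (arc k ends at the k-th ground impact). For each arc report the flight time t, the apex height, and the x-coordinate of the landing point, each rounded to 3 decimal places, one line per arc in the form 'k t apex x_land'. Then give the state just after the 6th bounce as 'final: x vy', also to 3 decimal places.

Arc 1: start y=16.210, vy=20.340 → t=4.831, apex=37.296, x_land=46.763, impact vy=-27.051
  bounce: vy ← 0.8·27.051 = 21.641
Arc 2: start y=0.000, vy=21.641 → t=4.412, apex=23.870, x_land=89.471, impact vy=-21.641
  bounce: vy ← 0.8·21.641 = 17.313
Arc 3: start y=0.000, vy=17.313 → t=3.530, apex=15.277, x_land=123.637, impact vy=-17.313
  bounce: vy ← 0.8·17.313 = 13.850
Arc 4: start y=0.000, vy=13.850 → t=2.824, apex=9.777, x_land=150.971, impact vy=-13.850
  bounce: vy ← 0.8·13.850 = 11.080
Arc 5: start y=0.000, vy=11.080 → t=2.259, apex=6.257, x_land=172.837, impact vy=-11.080
  bounce: vy ← 0.8·11.080 = 8.864
Arc 6: start y=0.000, vy=8.864 → t=1.807, apex=4.005, x_land=190.330, impact vy=-8.864
  bounce: vy ← 0.8·8.864 = 7.091

1 4.831 37.296 46.763
2 4.412 23.870 89.471
3 3.530 15.277 123.637
4 2.824 9.777 150.971
5 2.259 6.257 172.837
6 1.807 4.005 190.330
final: 190.330 7.091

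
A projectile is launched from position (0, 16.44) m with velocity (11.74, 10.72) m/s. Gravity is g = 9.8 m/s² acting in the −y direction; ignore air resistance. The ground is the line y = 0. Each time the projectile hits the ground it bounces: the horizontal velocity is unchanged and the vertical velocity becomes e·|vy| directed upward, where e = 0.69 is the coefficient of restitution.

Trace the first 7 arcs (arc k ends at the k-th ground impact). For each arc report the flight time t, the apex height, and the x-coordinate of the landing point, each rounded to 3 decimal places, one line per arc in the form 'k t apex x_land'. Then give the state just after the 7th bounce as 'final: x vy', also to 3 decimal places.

Arc 1: start y=16.440, vy=10.720 → t=3.227, apex=22.303, x_land=37.889, impact vy=-20.908
  bounce: vy ← 0.69·20.908 = 14.426
Arc 2: start y=0.000, vy=14.426 → t=2.944, apex=10.619, x_land=72.454, impact vy=-14.426
  bounce: vy ← 0.69·14.426 = 9.954
Arc 3: start y=0.000, vy=9.954 → t=2.031, apex=5.055, x_land=96.303, impact vy=-9.954
  bounce: vy ← 0.69·9.954 = 6.868
Arc 4: start y=0.000, vy=6.868 → t=1.402, apex=2.407, x_land=112.760, impact vy=-6.868
  bounce: vy ← 0.69·6.868 = 4.739
Arc 5: start y=0.000, vy=4.739 → t=0.967, apex=1.146, x_land=124.114, impact vy=-4.739
  bounce: vy ← 0.69·4.739 = 3.270
Arc 6: start y=0.000, vy=3.270 → t=0.667, apex=0.546, x_land=131.949, impact vy=-3.270
  bounce: vy ← 0.69·3.270 = 2.256
Arc 7: start y=0.000, vy=2.256 → t=0.460, apex=0.260, x_land=137.355, impact vy=-2.256
  bounce: vy ← 0.69·2.256 = 1.557

1 3.227 22.303 37.889
2 2.944 10.619 72.454
3 2.031 5.055 96.303
4 1.402 2.407 112.760
5 0.967 1.146 124.114
6 0.667 0.546 131.949
7 0.460 0.260 137.355
final: 137.355 1.557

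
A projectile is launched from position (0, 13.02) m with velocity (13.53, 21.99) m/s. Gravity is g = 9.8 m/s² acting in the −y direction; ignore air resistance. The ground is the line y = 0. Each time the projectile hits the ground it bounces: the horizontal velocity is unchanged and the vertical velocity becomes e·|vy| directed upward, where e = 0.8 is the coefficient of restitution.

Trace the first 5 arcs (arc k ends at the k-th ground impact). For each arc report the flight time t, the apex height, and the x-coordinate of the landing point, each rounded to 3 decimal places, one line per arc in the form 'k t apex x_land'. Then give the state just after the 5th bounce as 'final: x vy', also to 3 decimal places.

Arc 1: start y=13.020, vy=21.990 → t=5.017, apex=37.691, x_land=67.885, impact vy=-27.180
  bounce: vy ← 0.8·27.180 = 21.744
Arc 2: start y=0.000, vy=21.744 → t=4.438, apex=24.123, x_land=127.925, impact vy=-21.744
  bounce: vy ← 0.8·21.744 = 17.395
Arc 3: start y=0.000, vy=17.395 → t=3.550, apex=15.438, x_land=175.957, impact vy=-17.395
  bounce: vy ← 0.8·17.395 = 13.916
Arc 4: start y=0.000, vy=13.916 → t=2.840, apex=9.881, x_land=214.382, impact vy=-13.916
  bounce: vy ← 0.8·13.916 = 11.133
Arc 5: start y=0.000, vy=11.133 → t=2.272, apex=6.324, x_land=245.123, impact vy=-11.133
  bounce: vy ← 0.8·11.133 = 8.906

1 5.017 37.691 67.885
2 4.438 24.123 127.925
3 3.550 15.438 175.957
4 2.840 9.881 214.382
5 2.272 6.324 245.123
final: 245.123 8.906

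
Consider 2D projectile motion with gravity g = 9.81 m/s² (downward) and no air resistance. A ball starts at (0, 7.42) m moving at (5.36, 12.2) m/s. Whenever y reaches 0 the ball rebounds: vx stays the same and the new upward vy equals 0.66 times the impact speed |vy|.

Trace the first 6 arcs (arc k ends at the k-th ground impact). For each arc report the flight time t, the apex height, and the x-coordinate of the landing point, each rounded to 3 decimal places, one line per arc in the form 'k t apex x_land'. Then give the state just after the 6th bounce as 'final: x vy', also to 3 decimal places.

1 2.993 15.006 16.041
2 2.309 6.537 28.416
3 1.524 2.847 36.584
4 1.006 1.240 41.975
5 0.664 0.540 45.532
6 0.438 0.235 47.881
final: 47.881 1.418

Arc 1: start y=7.420, vy=12.200 → t=2.993, apex=15.006, x_land=16.041, impact vy=-17.159
  bounce: vy ← 0.66·17.159 = 11.325
Arc 2: start y=0.000, vy=11.325 → t=2.309, apex=6.537, x_land=28.416, impact vy=-11.325
  bounce: vy ← 0.66·11.325 = 7.474
Arc 3: start y=0.000, vy=7.474 → t=1.524, apex=2.847, x_land=36.584, impact vy=-7.474
  bounce: vy ← 0.66·7.474 = 4.933
Arc 4: start y=0.000, vy=4.933 → t=1.006, apex=1.240, x_land=41.975, impact vy=-4.933
  bounce: vy ← 0.66·4.933 = 3.256
Arc 5: start y=0.000, vy=3.256 → t=0.664, apex=0.540, x_land=45.532, impact vy=-3.256
  bounce: vy ← 0.66·3.256 = 2.149
Arc 6: start y=0.000, vy=2.149 → t=0.438, apex=0.235, x_land=47.881, impact vy=-2.149
  bounce: vy ← 0.66·2.149 = 1.418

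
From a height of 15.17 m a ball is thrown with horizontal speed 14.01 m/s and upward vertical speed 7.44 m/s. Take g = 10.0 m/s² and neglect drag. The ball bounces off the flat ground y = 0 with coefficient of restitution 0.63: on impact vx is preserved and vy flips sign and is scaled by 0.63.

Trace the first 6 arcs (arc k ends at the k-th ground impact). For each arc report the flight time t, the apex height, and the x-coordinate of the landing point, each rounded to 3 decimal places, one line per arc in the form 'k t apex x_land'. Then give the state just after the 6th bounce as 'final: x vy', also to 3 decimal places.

1 2.638 17.938 36.959
2 2.387 7.119 70.395
3 1.504 2.826 91.459
4 0.947 1.122 104.730
5 0.597 0.445 113.090
6 0.376 0.177 118.357
final: 118.357 1.184

Arc 1: start y=15.170, vy=7.440 → t=2.638, apex=17.938, x_land=36.959, impact vy=-18.941
  bounce: vy ← 0.63·18.941 = 11.933
Arc 2: start y=0.000, vy=11.933 → t=2.387, apex=7.119, x_land=70.395, impact vy=-11.933
  bounce: vy ← 0.63·11.933 = 7.518
Arc 3: start y=0.000, vy=7.518 → t=1.504, apex=2.826, x_land=91.459, impact vy=-7.518
  bounce: vy ← 0.63·7.518 = 4.736
Arc 4: start y=0.000, vy=4.736 → t=0.947, apex=1.122, x_land=104.730, impact vy=-4.736
  bounce: vy ← 0.63·4.736 = 2.984
Arc 5: start y=0.000, vy=2.984 → t=0.597, apex=0.445, x_land=113.090, impact vy=-2.984
  bounce: vy ← 0.63·2.984 = 1.880
Arc 6: start y=0.000, vy=1.880 → t=0.376, apex=0.177, x_land=118.357, impact vy=-1.880
  bounce: vy ← 0.63·1.880 = 1.184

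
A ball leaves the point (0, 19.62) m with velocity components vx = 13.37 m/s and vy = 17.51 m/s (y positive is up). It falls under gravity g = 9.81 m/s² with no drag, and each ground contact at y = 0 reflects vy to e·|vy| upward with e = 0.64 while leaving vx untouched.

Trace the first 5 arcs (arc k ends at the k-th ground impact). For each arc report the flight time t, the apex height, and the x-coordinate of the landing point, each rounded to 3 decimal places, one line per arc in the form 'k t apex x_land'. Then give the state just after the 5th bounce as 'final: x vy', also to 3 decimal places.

Arc 1: start y=19.620, vy=17.510 → t=4.466, apex=35.247, x_land=59.705, impact vy=-26.297
  bounce: vy ← 0.64·26.297 = 16.830
Arc 2: start y=0.000, vy=16.830 → t=3.431, apex=14.437, x_land=105.580, impact vy=-16.830
  bounce: vy ← 0.64·16.830 = 10.771
Arc 3: start y=0.000, vy=10.771 → t=2.196, apex=5.913, x_land=134.941, impact vy=-10.771
  bounce: vy ← 0.64·10.771 = 6.894
Arc 4: start y=0.000, vy=6.894 → t=1.405, apex=2.422, x_land=153.731, impact vy=-6.894
  bounce: vy ← 0.64·6.894 = 4.412
Arc 5: start y=0.000, vy=4.412 → t=0.899, apex=0.992, x_land=165.757, impact vy=-4.412
  bounce: vy ← 0.64·4.412 = 2.824

1 4.466 35.247 59.705
2 3.431 14.437 105.580
3 2.196 5.913 134.941
4 1.405 2.422 153.731
5 0.899 0.992 165.757
final: 165.757 2.824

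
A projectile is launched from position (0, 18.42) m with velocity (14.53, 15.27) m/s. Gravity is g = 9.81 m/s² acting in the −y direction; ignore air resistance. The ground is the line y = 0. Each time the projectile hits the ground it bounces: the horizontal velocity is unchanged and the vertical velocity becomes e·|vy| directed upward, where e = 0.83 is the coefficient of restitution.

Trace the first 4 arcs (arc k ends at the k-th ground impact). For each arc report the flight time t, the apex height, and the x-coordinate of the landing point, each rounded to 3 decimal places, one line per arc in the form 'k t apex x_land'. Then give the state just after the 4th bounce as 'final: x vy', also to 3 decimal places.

1 4.042 30.304 58.733
2 4.126 20.877 118.686
3 3.425 14.382 168.446
4 2.842 9.908 209.747
final: 209.747 11.572

Arc 1: start y=18.420, vy=15.270 → t=4.042, apex=30.304, x_land=58.733, impact vy=-24.384
  bounce: vy ← 0.83·24.384 = 20.239
Arc 2: start y=0.000, vy=20.239 → t=4.126, apex=20.877, x_land=118.686, impact vy=-20.239
  bounce: vy ← 0.83·20.239 = 16.798
Arc 3: start y=0.000, vy=16.798 → t=3.425, apex=14.382, x_land=168.446, impact vy=-16.798
  bounce: vy ← 0.83·16.798 = 13.942
Arc 4: start y=0.000, vy=13.942 → t=2.842, apex=9.908, x_land=209.747, impact vy=-13.942
  bounce: vy ← 0.83·13.942 = 11.572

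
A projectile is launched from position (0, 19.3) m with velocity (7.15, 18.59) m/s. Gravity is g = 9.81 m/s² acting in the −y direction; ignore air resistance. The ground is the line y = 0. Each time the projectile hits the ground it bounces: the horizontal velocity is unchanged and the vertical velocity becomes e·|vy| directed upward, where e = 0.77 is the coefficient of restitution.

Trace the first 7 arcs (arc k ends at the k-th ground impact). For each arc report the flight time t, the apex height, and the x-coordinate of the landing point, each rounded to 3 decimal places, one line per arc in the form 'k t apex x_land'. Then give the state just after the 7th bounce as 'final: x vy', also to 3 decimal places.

Arc 1: start y=19.300, vy=18.590 → t=4.638, apex=36.914, x_land=33.164, impact vy=-26.912
  bounce: vy ← 0.77·26.912 = 20.722
Arc 2: start y=0.000, vy=20.722 → t=4.225, apex=21.886, x_land=63.371, impact vy=-20.722
  bounce: vy ← 0.77·20.722 = 15.956
Arc 3: start y=0.000, vy=15.956 → t=3.253, apex=12.976, x_land=86.630, impact vy=-15.956
  bounce: vy ← 0.77·15.956 = 12.286
Arc 4: start y=0.000, vy=12.286 → t=2.505, apex=7.694, x_land=104.539, impact vy=-12.286
  bounce: vy ← 0.77·12.286 = 9.460
Arc 5: start y=0.000, vy=9.460 → t=1.929, apex=4.562, x_land=118.330, impact vy=-9.460
  bounce: vy ← 0.77·9.460 = 7.284
Arc 6: start y=0.000, vy=7.284 → t=1.485, apex=2.705, x_land=128.948, impact vy=-7.284
  bounce: vy ← 0.77·7.284 = 5.609
Arc 7: start y=0.000, vy=5.609 → t=1.144, apex=1.604, x_land=137.125, impact vy=-5.609
  bounce: vy ← 0.77·5.609 = 4.319

1 4.638 36.914 33.164
2 4.225 21.886 63.371
3 3.253 12.976 86.630
4 2.505 7.694 104.539
5 1.929 4.562 118.330
6 1.485 2.705 128.948
7 1.144 1.604 137.125
final: 137.125 4.319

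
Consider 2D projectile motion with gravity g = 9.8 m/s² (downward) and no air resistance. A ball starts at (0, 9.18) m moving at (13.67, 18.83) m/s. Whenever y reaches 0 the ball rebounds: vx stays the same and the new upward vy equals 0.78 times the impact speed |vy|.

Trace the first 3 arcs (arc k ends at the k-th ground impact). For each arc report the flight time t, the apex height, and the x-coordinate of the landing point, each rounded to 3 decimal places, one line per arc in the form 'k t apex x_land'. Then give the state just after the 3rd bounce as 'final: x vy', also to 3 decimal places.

1 4.281 27.270 58.515
2 3.680 16.591 108.823
3 2.871 10.094 148.064
final: 148.064 10.971

Arc 1: start y=9.180, vy=18.830 → t=4.281, apex=27.270, x_land=58.515, impact vy=-23.119
  bounce: vy ← 0.78·23.119 = 18.033
Arc 2: start y=0.000, vy=18.033 → t=3.680, apex=16.591, x_land=108.823, impact vy=-18.033
  bounce: vy ← 0.78·18.033 = 14.066
Arc 3: start y=0.000, vy=14.066 → t=2.871, apex=10.094, x_land=148.064, impact vy=-14.066
  bounce: vy ← 0.78·14.066 = 10.971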